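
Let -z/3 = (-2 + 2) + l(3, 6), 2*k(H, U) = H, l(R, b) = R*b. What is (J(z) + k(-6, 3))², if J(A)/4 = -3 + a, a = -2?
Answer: 529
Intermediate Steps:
k(H, U) = H/2
z = -54 (z = -3*((-2 + 2) + 3*6) = -3*(0 + 18) = -3*18 = -54)
J(A) = -20 (J(A) = 4*(-3 - 2) = 4*(-5) = -20)
(J(z) + k(-6, 3))² = (-20 + (½)*(-6))² = (-20 - 3)² = (-23)² = 529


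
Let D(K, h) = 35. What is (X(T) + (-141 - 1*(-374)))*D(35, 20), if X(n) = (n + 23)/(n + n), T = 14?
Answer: 32805/4 ≈ 8201.3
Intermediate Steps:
X(n) = (23 + n)/(2*n) (X(n) = (23 + n)/((2*n)) = (23 + n)*(1/(2*n)) = (23 + n)/(2*n))
(X(T) + (-141 - 1*(-374)))*D(35, 20) = ((½)*(23 + 14)/14 + (-141 - 1*(-374)))*35 = ((½)*(1/14)*37 + (-141 + 374))*35 = (37/28 + 233)*35 = (6561/28)*35 = 32805/4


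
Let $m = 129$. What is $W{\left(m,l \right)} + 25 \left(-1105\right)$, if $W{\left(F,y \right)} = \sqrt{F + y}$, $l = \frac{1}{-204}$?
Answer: $-27625 + \frac{\sqrt{1342065}}{102} \approx -27614.0$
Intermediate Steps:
$l = - \frac{1}{204} \approx -0.004902$
$W{\left(m,l \right)} + 25 \left(-1105\right) = \sqrt{129 - \frac{1}{204}} + 25 \left(-1105\right) = \sqrt{\frac{26315}{204}} - 27625 = \frac{\sqrt{1342065}}{102} - 27625 = -27625 + \frac{\sqrt{1342065}}{102}$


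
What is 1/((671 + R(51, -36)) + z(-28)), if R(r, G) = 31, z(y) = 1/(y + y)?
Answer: 56/39311 ≈ 0.0014245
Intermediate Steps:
z(y) = 1/(2*y)
1/((671 + R(51, -36)) + z(-28)) = 1/((671 + 31) + (½)/(-28)) = 1/(702 + (½)*(-1/28)) = 1/(702 - 1/56) = 1/(39311/56) = 56/39311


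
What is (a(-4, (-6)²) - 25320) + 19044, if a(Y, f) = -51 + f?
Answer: -6291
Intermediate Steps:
(a(-4, (-6)²) - 25320) + 19044 = ((-51 + (-6)²) - 25320) + 19044 = ((-51 + 36) - 25320) + 19044 = (-15 - 25320) + 19044 = -25335 + 19044 = -6291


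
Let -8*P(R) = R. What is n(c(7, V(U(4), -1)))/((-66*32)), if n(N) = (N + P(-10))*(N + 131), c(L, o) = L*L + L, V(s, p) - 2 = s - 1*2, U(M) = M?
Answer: -3893/768 ≈ -5.0690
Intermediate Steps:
P(R) = -R/8
V(s, p) = s (V(s, p) = 2 + (s - 1*2) = 2 + (s - 2) = 2 + (-2 + s) = s)
c(L, o) = L + L**2 (c(L, o) = L**2 + L = L + L**2)
n(N) = (131 + N)*(5/4 + N) (n(N) = (N - 1/8*(-10))*(N + 131) = (N + 5/4)*(131 + N) = (5/4 + N)*(131 + N) = (131 + N)*(5/4 + N))
n(c(7, V(U(4), -1)))/((-66*32)) = (655/4 + (7*(1 + 7))**2 + 529*(7*(1 + 7))/4)/((-66*32)) = (655/4 + (7*8)**2 + 529*(7*8)/4)/(-2112) = (655/4 + 56**2 + (529/4)*56)*(-1/2112) = (655/4 + 3136 + 7406)*(-1/2112) = (42823/4)*(-1/2112) = -3893/768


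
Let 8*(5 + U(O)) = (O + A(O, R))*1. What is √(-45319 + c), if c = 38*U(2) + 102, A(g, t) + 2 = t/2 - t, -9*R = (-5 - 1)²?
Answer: I*√181590/2 ≈ 213.07*I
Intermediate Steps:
R = -4 (R = -(-5 - 1)²/9 = -⅑*(-6)² = -⅑*36 = -4)
A(g, t) = -2 - t/2 (A(g, t) = -2 + (t/2 - t) = -2 - t/2)
U(O) = -5 + O/8 (U(O) = -5 + ((O + (-2 - ½*(-4)))*1)/8 = -5 + ((O + (-2 + 2))*1)/8 = -5 + ((O + 0)*1)/8 = -5 + (O*1)/8 = -5 + O/8)
c = -157/2 (c = 38*(-5 + (⅛)*2) + 102 = 38*(-5 + ¼) + 102 = 38*(-19/4) + 102 = -361/2 + 102 = -157/2 ≈ -78.500)
√(-45319 + c) = √(-45319 - 157/2) = √(-90795/2) = I*√181590/2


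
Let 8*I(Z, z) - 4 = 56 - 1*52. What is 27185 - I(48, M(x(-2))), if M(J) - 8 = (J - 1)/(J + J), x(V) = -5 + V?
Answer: 27184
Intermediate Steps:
M(J) = 8 + (-1 + J)/(2*J) (M(J) = 8 + (J - 1)/(J + J) = 8 + (-1 + J)/((2*J)) = 8 + (-1 + J)*(1/(2*J)) = 8 + (-1 + J)/(2*J))
I(Z, z) = 1 (I(Z, z) = 1/2 + (56 - 1*52)/8 = 1/2 + (56 - 52)/8 = 1/2 + (1/8)*4 = 1/2 + 1/2 = 1)
27185 - I(48, M(x(-2))) = 27185 - 1*1 = 27185 - 1 = 27184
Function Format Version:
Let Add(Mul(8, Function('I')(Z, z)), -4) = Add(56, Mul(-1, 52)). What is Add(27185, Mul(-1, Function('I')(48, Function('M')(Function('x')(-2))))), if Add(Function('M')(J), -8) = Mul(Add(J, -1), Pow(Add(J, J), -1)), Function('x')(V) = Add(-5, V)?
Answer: 27184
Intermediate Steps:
Function('M')(J) = Add(8, Mul(Rational(1, 2), Pow(J, -1), Add(-1, J))) (Function('M')(J) = Add(8, Mul(Add(J, -1), Pow(Add(J, J), -1))) = Add(8, Mul(Add(-1, J), Pow(Mul(2, J), -1))) = Add(8, Mul(Add(-1, J), Mul(Rational(1, 2), Pow(J, -1)))) = Add(8, Mul(Rational(1, 2), Pow(J, -1), Add(-1, J))))
Function('I')(Z, z) = 1 (Function('I')(Z, z) = Add(Rational(1, 2), Mul(Rational(1, 8), Add(56, Mul(-1, 52)))) = Add(Rational(1, 2), Mul(Rational(1, 8), Add(56, -52))) = Add(Rational(1, 2), Mul(Rational(1, 8), 4)) = Add(Rational(1, 2), Rational(1, 2)) = 1)
Add(27185, Mul(-1, Function('I')(48, Function('M')(Function('x')(-2))))) = Add(27185, Mul(-1, 1)) = Add(27185, -1) = 27184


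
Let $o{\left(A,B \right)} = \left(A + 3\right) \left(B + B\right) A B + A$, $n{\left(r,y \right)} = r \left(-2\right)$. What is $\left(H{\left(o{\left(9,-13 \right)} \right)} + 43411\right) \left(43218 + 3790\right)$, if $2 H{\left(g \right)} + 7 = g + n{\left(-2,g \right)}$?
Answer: $2898795328$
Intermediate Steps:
$n{\left(r,y \right)} = - 2 r$
$o{\left(A,B \right)} = A + 2 A B^{2} \left(3 + A\right)$ ($o{\left(A,B \right)} = \left(3 + A\right) 2 B A B + A = 2 B \left(3 + A\right) A B + A = 2 A B \left(3 + A\right) B + A = 2 A B^{2} \left(3 + A\right) + A = A + 2 A B^{2} \left(3 + A\right)$)
$H{\left(g \right)} = - \frac{3}{2} + \frac{g}{2}$ ($H{\left(g \right)} = - \frac{7}{2} + \frac{g - -4}{2} = - \frac{7}{2} + \frac{g + 4}{2} = - \frac{7}{2} + \frac{4 + g}{2} = - \frac{7}{2} + \left(2 + \frac{g}{2}\right) = - \frac{3}{2} + \frac{g}{2}$)
$\left(H{\left(o{\left(9,-13 \right)} \right)} + 43411\right) \left(43218 + 3790\right) = \left(\left(- \frac{3}{2} + \frac{9 \left(1 + 6 \left(-13\right)^{2} + 2 \cdot 9 \left(-13\right)^{2}\right)}{2}\right) + 43411\right) \left(43218 + 3790\right) = \left(\left(- \frac{3}{2} + \frac{9 \left(1 + 6 \cdot 169 + 2 \cdot 9 \cdot 169\right)}{2}\right) + 43411\right) 47008 = \left(\left(- \frac{3}{2} + \frac{9 \left(1 + 1014 + 3042\right)}{2}\right) + 43411\right) 47008 = \left(\left(- \frac{3}{2} + \frac{9 \cdot 4057}{2}\right) + 43411\right) 47008 = \left(\left(- \frac{3}{2} + \frac{1}{2} \cdot 36513\right) + 43411\right) 47008 = \left(\left(- \frac{3}{2} + \frac{36513}{2}\right) + 43411\right) 47008 = \left(18255 + 43411\right) 47008 = 61666 \cdot 47008 = 2898795328$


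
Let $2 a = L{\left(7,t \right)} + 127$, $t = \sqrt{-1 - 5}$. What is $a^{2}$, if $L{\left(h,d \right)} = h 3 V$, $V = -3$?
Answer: $1024$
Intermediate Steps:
$t = i \sqrt{6}$ ($t = \sqrt{-6} = i \sqrt{6} \approx 2.4495 i$)
$L{\left(h,d \right)} = - 9 h$ ($L{\left(h,d \right)} = h 3 \left(-3\right) = 3 h \left(-3\right) = - 9 h$)
$a = 32$ ($a = \frac{\left(-9\right) 7 + 127}{2} = \frac{-63 + 127}{2} = \frac{1}{2} \cdot 64 = 32$)
$a^{2} = 32^{2} = 1024$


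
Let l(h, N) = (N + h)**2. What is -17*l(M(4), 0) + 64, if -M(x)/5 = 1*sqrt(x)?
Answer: -1636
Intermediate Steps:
M(x) = -5*sqrt(x)
-17*l(M(4), 0) + 64 = -17*(0 - 5*sqrt(4))**2 + 64 = -17*(0 - 5*2)**2 + 64 = -17*(0 - 10)**2 + 64 = -17*(-10)**2 + 64 = -17*100 + 64 = -1700 + 64 = -1636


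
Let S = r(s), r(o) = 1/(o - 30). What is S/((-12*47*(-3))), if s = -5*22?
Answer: -1/236880 ≈ -4.2215e-6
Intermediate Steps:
s = -110
r(o) = 1/(-30 + o)
S = -1/140 (S = 1/(-30 - 110) = 1/(-140) = -1/140 ≈ -0.0071429)
S/((-12*47*(-3))) = -1/(140*(-12*47*(-3))) = -1/(140*((-564*(-3)))) = -1/140/1692 = -1/140*1/1692 = -1/236880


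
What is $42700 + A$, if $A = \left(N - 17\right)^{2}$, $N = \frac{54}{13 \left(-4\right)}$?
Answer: $\frac{29085161}{676} \approx 43025.0$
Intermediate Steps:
$N = - \frac{27}{26}$ ($N = \frac{54}{-52} = 54 \left(- \frac{1}{52}\right) = - \frac{27}{26} \approx -1.0385$)
$A = \frac{219961}{676}$ ($A = \left(- \frac{27}{26} - 17\right)^{2} = \left(- \frac{469}{26}\right)^{2} = \frac{219961}{676} \approx 325.39$)
$42700 + A = 42700 + \frac{219961}{676} = \frac{29085161}{676}$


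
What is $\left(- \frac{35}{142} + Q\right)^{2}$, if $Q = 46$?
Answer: $\frac{42211009}{20164} \approx 2093.4$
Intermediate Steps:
$\left(- \frac{35}{142} + Q\right)^{2} = \left(- \frac{35}{142} + 46\right)^{2} = \left(\frac{6497}{142}\right)^{2} = \frac{42211009}{20164}$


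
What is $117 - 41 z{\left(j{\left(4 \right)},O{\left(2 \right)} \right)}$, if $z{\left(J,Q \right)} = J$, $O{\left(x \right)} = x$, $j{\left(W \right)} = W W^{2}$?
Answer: $-2507$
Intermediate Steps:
$j{\left(W \right)} = W^{3}$
$117 - 41 z{\left(j{\left(4 \right)},O{\left(2 \right)} \right)} = 117 - 41 \cdot 4^{3} = 117 - 2624 = -2507$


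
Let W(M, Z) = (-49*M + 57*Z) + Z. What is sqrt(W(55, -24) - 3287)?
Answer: I*sqrt(7374) ≈ 85.872*I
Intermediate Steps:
W(M, Z) = -49*M + 58*Z
sqrt(W(55, -24) - 3287) = sqrt((-49*55 + 58*(-24)) - 3287) = sqrt((-2695 - 1392) - 3287) = sqrt(-4087 - 3287) = sqrt(-7374) = I*sqrt(7374)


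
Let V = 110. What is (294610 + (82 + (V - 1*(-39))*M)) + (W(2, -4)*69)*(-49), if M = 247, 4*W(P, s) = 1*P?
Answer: 659609/2 ≈ 3.2980e+5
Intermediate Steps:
W(P, s) = P/4 (W(P, s) = (1*P)/4 = P/4)
(294610 + (82 + (V - 1*(-39))*M)) + (W(2, -4)*69)*(-49) = (294610 + (82 + (110 - 1*(-39))*247)) + (((¼)*2)*69)*(-49) = (294610 + (82 + (110 + 39)*247)) + ((½)*69)*(-49) = (294610 + (82 + 149*247)) + (69/2)*(-49) = (294610 + (82 + 36803)) - 3381/2 = (294610 + 36885) - 3381/2 = 331495 - 3381/2 = 659609/2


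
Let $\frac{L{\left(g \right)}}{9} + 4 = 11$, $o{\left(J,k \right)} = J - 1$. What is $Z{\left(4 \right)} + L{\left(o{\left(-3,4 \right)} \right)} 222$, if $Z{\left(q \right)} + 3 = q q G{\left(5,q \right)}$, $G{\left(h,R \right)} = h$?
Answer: $14063$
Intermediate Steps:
$o{\left(J,k \right)} = -1 + J$
$L{\left(g \right)} = 63$ ($L{\left(g \right)} = -36 + 9 \cdot 11 = -36 + 99 = 63$)
$Z{\left(q \right)} = -3 + 5 q^{2}$ ($Z{\left(q \right)} = -3 + q q 5 = -3 + q^{2} \cdot 5 = -3 + 5 q^{2}$)
$Z{\left(4 \right)} + L{\left(o{\left(-3,4 \right)} \right)} 222 = \left(-3 + 5 \cdot 4^{2}\right) + 63 \cdot 222 = \left(-3 + 5 \cdot 16\right) + 13986 = \left(-3 + 80\right) + 13986 = 77 + 13986 = 14063$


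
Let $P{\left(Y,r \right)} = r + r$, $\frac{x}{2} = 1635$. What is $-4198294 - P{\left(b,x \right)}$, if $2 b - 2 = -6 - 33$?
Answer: $-4204834$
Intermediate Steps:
$x = 3270$ ($x = 2 \cdot 1635 = 3270$)
$b = - \frac{37}{2}$ ($b = 1 + \frac{-6 - 33}{2} = 1 + \frac{1}{2} \left(-39\right) = 1 - \frac{39}{2} = - \frac{37}{2} \approx -18.5$)
$P{\left(Y,r \right)} = 2 r$
$-4198294 - P{\left(b,x \right)} = -4198294 - 2 \cdot 3270 = -4198294 - 6540 = -4204834$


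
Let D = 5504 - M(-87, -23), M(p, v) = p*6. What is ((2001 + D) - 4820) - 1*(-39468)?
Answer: 42675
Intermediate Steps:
M(p, v) = 6*p
D = 6026 (D = 5504 - 6*(-87) = 5504 - 1*(-522) = 5504 + 522 = 6026)
((2001 + D) - 4820) - 1*(-39468) = ((2001 + 6026) - 4820) - 1*(-39468) = (8027 - 4820) + 39468 = 3207 + 39468 = 42675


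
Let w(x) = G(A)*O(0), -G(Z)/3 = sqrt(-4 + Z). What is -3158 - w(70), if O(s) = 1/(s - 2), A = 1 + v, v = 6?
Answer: -3158 - 3*sqrt(3)/2 ≈ -3160.6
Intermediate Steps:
A = 7 (A = 1 + 6 = 7)
O(s) = 1/(-2 + s)
G(Z) = -3*sqrt(-4 + Z)
w(x) = 3*sqrt(3)/2 (w(x) = (-3*sqrt(-4 + 7))/(-2 + 0) = -3*sqrt(3)/(-2) = -3*sqrt(3)*(-1/2) = 3*sqrt(3)/2)
-3158 - w(70) = -3158 - 3*sqrt(3)/2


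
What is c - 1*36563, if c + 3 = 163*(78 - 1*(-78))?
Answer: -11138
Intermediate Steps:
c = 25425 (c = -3 + 163*(78 - 1*(-78)) = -3 + 163*(78 + 78) = -3 + 163*156 = -3 + 25428 = 25425)
c - 1*36563 = 25425 - 1*36563 = 25425 - 36563 = -11138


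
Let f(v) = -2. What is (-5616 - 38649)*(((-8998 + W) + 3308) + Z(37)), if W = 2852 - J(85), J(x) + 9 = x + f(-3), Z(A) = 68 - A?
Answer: 127527465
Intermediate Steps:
J(x) = -11 + x (J(x) = -9 + (x - 2) = -9 + (-2 + x) = -11 + x)
W = 2778 (W = 2852 - (-11 + 85) = 2852 - 1*74 = 2852 - 74 = 2778)
(-5616 - 38649)*(((-8998 + W) + 3308) + Z(37)) = (-5616 - 38649)*(((-8998 + 2778) + 3308) + (68 - 1*37)) = -44265*((-6220 + 3308) + (68 - 37)) = -44265*(-2912 + 31) = -44265*(-2881) = 127527465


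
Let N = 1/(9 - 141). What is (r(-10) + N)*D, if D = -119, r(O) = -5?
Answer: 78659/132 ≈ 595.90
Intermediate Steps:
N = -1/132 (N = 1/(-132) = -1/132 ≈ -0.0075758)
(r(-10) + N)*D = (-5 - 1/132)*(-119) = -661/132*(-119) = 78659/132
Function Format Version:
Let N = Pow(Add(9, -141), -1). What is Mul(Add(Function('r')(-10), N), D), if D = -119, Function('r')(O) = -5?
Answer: Rational(78659, 132) ≈ 595.90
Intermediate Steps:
N = Rational(-1, 132) (N = Pow(-132, -1) = Rational(-1, 132) ≈ -0.0075758)
Mul(Add(Function('r')(-10), N), D) = Mul(Add(-5, Rational(-1, 132)), -119) = Mul(Rational(-661, 132), -119) = Rational(78659, 132)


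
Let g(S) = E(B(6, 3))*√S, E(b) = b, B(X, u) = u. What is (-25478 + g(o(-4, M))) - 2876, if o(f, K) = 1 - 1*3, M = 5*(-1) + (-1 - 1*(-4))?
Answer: -28354 + 3*I*√2 ≈ -28354.0 + 4.2426*I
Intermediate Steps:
M = -2 (M = -5 + (-1 + 4) = -5 + 3 = -2)
o(f, K) = -2 (o(f, K) = 1 - 3 = -2)
g(S) = 3*√S
(-25478 + g(o(-4, M))) - 2876 = (-25478 + 3*√(-2)) - 2876 = (-25478 + 3*(I*√2)) - 2876 = (-25478 + 3*I*√2) - 2876 = -28354 + 3*I*√2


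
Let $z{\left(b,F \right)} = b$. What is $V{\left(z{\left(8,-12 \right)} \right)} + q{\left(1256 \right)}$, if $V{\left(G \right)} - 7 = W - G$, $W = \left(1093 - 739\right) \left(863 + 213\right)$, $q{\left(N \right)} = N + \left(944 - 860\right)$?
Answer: $382243$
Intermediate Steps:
$q{\left(N \right)} = 84 + N$ ($q{\left(N \right)} = N + 84 = 84 + N$)
$W = 380904$ ($W = 354 \cdot 1076 = 380904$)
$V{\left(G \right)} = 380911 - G$ ($V{\left(G \right)} = 7 - \left(-380904 + G\right) = 380911 - G$)
$V{\left(z{\left(8,-12 \right)} \right)} + q{\left(1256 \right)} = \left(380911 - 8\right) + \left(84 + 1256\right) = \left(380911 - 8\right) + 1340 = 380903 + 1340 = 382243$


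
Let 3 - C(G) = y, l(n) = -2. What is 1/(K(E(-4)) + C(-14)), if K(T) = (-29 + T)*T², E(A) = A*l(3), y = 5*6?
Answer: -1/1371 ≈ -0.00072939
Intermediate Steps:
y = 30
E(A) = -2*A (E(A) = A*(-2) = -2*A)
C(G) = -27 (C(G) = 3 - 1*30 = 3 - 30 = -27)
K(T) = T²*(-29 + T)
1/(K(E(-4)) + C(-14)) = 1/((-2*(-4))²*(-29 - 2*(-4)) - 27) = 1/(8²*(-29 + 8) - 27) = 1/(64*(-21) - 27) = 1/(-1344 - 27) = 1/(-1371) = -1/1371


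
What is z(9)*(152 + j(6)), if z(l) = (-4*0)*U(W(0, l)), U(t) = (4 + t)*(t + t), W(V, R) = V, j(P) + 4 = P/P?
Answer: 0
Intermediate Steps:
j(P) = -3 (j(P) = -4 + P/P = -4 + 1 = -3)
U(t) = 2*t*(4 + t) (U(t) = (4 + t)*(2*t) = 2*t*(4 + t))
z(l) = 0 (z(l) = (-4*0)*(2*0*(4 + 0)) = 0*(2*0*4) = 0*0 = 0)
z(9)*(152 + j(6)) = 0*(152 - 3) = 0*149 = 0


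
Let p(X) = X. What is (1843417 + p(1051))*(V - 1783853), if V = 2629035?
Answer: 1558911153176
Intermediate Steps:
(1843417 + p(1051))*(V - 1783853) = (1843417 + 1051)*(2629035 - 1783853) = 1844468*845182 = 1558911153176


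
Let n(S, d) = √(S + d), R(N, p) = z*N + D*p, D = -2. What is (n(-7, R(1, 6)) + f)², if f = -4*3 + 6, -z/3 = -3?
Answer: (6 - I*√10)² ≈ 26.0 - 37.947*I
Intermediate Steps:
z = 9 (z = -3*(-3) = 9)
R(N, p) = -2*p + 9*N (R(N, p) = 9*N - 2*p = -2*p + 9*N)
f = -6 (f = -12 + 6 = -6)
(n(-7, R(1, 6)) + f)² = (√(-7 + (-2*6 + 9*1)) - 6)² = (√(-7 + (-12 + 9)) - 6)² = (√(-7 - 3) - 6)² = (√(-10) - 6)² = (I*√10 - 6)² = (-6 + I*√10)²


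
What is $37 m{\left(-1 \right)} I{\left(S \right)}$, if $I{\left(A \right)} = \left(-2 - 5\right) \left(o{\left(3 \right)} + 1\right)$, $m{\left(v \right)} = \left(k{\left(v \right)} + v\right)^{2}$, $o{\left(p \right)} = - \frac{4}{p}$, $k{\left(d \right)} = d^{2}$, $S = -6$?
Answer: $0$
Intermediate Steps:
$m{\left(v \right)} = \left(v + v^{2}\right)^{2}$ ($m{\left(v \right)} = \left(v^{2} + v\right)^{2} = \left(v + v^{2}\right)^{2}$)
$I{\left(A \right)} = \frac{7}{3}$ ($I{\left(A \right)} = \left(-2 - 5\right) \left(- \frac{4}{3} + 1\right) = - 7 \left(\left(-4\right) \frac{1}{3} + 1\right) = - 7 \left(- \frac{4}{3} + 1\right) = \left(-7\right) \left(- \frac{1}{3}\right) = \frac{7}{3}$)
$37 m{\left(-1 \right)} I{\left(S \right)} = 37 \left(-1\right)^{2} \left(1 - 1\right)^{2} \cdot \frac{7}{3} = 37 \cdot 1 \cdot 0^{2} \cdot \frac{7}{3} = 37 \cdot 1 \cdot 0 \cdot \frac{7}{3} = 37 \cdot 0 \cdot \frac{7}{3} = 0 \cdot \frac{7}{3} = 0$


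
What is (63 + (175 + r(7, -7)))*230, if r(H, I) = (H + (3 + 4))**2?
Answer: 99820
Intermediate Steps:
r(H, I) = (7 + H)**2 (r(H, I) = (H + 7)**2 = (7 + H)**2)
(63 + (175 + r(7, -7)))*230 = (63 + (175 + (7 + 7)**2))*230 = (63 + (175 + 14**2))*230 = (63 + (175 + 196))*230 = (63 + 371)*230 = 434*230 = 99820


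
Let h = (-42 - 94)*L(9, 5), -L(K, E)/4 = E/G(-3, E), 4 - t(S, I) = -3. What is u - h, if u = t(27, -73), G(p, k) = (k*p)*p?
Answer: -481/9 ≈ -53.444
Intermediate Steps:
G(p, k) = k*p**2
t(S, I) = 7 (t(S, I) = 4 - 1*(-3) = 4 + 3 = 7)
u = 7
L(K, E) = -4/9 (L(K, E) = -4*E/(E*(-3)**2) = -4*E/(E*9) = -4*E/(9*E) = -4*E*1/(9*E) = -4*1/9 = -4/9)
h = 544/9 (h = (-42 - 94)*(-4/9) = -136*(-4/9) = 544/9 ≈ 60.444)
u - h = 7 - 1*544/9 = 7 - 544/9 = -481/9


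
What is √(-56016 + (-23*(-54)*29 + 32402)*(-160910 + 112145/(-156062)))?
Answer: I*√67035460800789575526/78031 ≈ 1.0493e+5*I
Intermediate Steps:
√(-56016 + (-23*(-54)*29 + 32402)*(-160910 + 112145/(-156062))) = √(-56016 + (1242*29 + 32402)*(-160910 + 112145*(-1/156062))) = √(-56016 + (36018 + 32402)*(-160910 - 112145/156062)) = √(-56016 + 68420*(-25112048565/156062)) = √(-56016 - 859083181408650/78031) = √(-859087552393146/78031) = I*√67035460800789575526/78031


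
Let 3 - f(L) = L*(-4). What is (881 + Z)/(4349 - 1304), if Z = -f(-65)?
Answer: 1138/3045 ≈ 0.37373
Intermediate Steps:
f(L) = 3 + 4*L (f(L) = 3 - L*(-4) = 3 - (-4)*L = 3 + 4*L)
Z = 257 (Z = -(3 + 4*(-65)) = -(3 - 260) = -1*(-257) = 257)
(881 + Z)/(4349 - 1304) = (881 + 257)/(4349 - 1304) = 1138/3045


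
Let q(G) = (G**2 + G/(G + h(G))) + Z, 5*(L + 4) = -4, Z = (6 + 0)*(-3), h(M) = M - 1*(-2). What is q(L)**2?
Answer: 7257636/225625 ≈ 32.167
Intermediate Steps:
h(M) = 2 + M (h(M) = M + 2 = 2 + M)
Z = -18 (Z = 6*(-3) = -18)
L = -24/5 (L = -4 + (1/5)*(-4) = -4 - 4/5 = -24/5 ≈ -4.8000)
q(G) = -18 + G**2 + G/(2 + 2*G) (q(G) = (G**2 + G/(G + (2 + G))) - 18 = (G**2 + G/(2 + 2*G)) - 18 = -18 + G**2 + G/(2 + 2*G))
q(L)**2 = ((-36 + (-24/5)**3 - 35*(-24/5) + (-24/5)**2*(2 - 24/5))/(2*(1 - 24/5)))**2 = ((-36 - 13824/125 + 168 + (576/25)*(-14/5))/(2*(-19/5)))**2 = ((1/2)*(-5/19)*(-36 - 13824/125 + 168 - 8064/125))**2 = ((1/2)*(-5/19)*(-5388/125))**2 = (2694/475)**2 = 7257636/225625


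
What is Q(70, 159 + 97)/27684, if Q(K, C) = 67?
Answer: 67/27684 ≈ 0.0024202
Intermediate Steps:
Q(70, 159 + 97)/27684 = 67/27684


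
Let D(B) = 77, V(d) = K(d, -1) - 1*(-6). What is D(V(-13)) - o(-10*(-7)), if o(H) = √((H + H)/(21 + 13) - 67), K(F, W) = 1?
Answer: 77 - I*√18173/17 ≈ 77.0 - 7.9298*I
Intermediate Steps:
o(H) = √(-67 + H/17) (o(H) = √((2*H)/34 - 67) = √((2*H)*(1/34) - 67) = √(H/17 - 67) = √(-67 + H/17))
V(d) = 7 (V(d) = 1 - 1*(-6) = 1 + 6 = 7)
D(V(-13)) - o(-10*(-7)) = 77 - √(-19363 + 17*(-10*(-7)))/17 = 77 - √(-19363 + 17*70)/17 = 77 - √(-19363 + 1190)/17 = 77 - √(-18173)/17 = 77 - I*√18173/17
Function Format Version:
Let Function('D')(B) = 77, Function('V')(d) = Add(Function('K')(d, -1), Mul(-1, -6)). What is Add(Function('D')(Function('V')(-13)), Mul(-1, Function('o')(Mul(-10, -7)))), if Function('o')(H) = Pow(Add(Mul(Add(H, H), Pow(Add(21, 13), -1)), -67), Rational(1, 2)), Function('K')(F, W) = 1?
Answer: Add(77, Mul(Rational(-1, 17), I, Pow(18173, Rational(1, 2)))) ≈ Add(77.000, Mul(-7.9298, I))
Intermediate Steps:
Function('o')(H) = Pow(Add(-67, Mul(Rational(1, 17), H)), Rational(1, 2)) (Function('o')(H) = Pow(Add(Mul(Mul(2, H), Pow(34, -1)), -67), Rational(1, 2)) = Pow(Add(Mul(Mul(2, H), Rational(1, 34)), -67), Rational(1, 2)) = Pow(Add(Mul(Rational(1, 17), H), -67), Rational(1, 2)) = Pow(Add(-67, Mul(Rational(1, 17), H)), Rational(1, 2)))
Function('V')(d) = 7 (Function('V')(d) = Add(1, Mul(-1, -6)) = Add(1, 6) = 7)
Add(Function('D')(Function('V')(-13)), Mul(-1, Function('o')(Mul(-10, -7)))) = Add(77, Mul(-1, Mul(Rational(1, 17), Pow(Add(-19363, Mul(17, Mul(-10, -7))), Rational(1, 2))))) = Add(77, Mul(-1, Mul(Rational(1, 17), Pow(Add(-19363, Mul(17, 70)), Rational(1, 2))))) = Add(77, Mul(-1, Mul(Rational(1, 17), Pow(Add(-19363, 1190), Rational(1, 2))))) = Add(77, Mul(-1, Mul(Rational(1, 17), Pow(-18173, Rational(1, 2))))) = Add(77, Mul(-1, Mul(Rational(1, 17), Mul(I, Pow(18173, Rational(1, 2)))))) = Add(77, Mul(-1, Mul(Rational(1, 17), I, Pow(18173, Rational(1, 2))))) = Add(77, Mul(Rational(-1, 17), I, Pow(18173, Rational(1, 2))))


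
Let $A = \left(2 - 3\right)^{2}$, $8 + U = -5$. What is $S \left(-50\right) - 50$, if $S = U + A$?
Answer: $550$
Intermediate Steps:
$U = -13$ ($U = -8 - 5 = -13$)
$A = 1$ ($A = \left(-1\right)^{2} = 1$)
$S = -12$ ($S = -13 + 1 = -12$)
$S \left(-50\right) - 50 = \left(-12\right) \left(-50\right) - 50 = 600 - 50 = 550$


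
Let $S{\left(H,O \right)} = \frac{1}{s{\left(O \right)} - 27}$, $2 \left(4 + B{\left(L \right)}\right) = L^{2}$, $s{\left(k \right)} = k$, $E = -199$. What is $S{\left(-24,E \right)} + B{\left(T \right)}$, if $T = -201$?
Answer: $\frac{2282204}{113} \approx 20197.0$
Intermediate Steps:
$B{\left(L \right)} = -4 + \frac{L^{2}}{2}$
$S{\left(H,O \right)} = \frac{1}{-27 + O}$ ($S{\left(H,O \right)} = \frac{1}{O - 27} = \frac{1}{-27 + O}$)
$S{\left(-24,E \right)} + B{\left(T \right)} = \frac{1}{-27 - 199} - \left(4 - \frac{\left(-201\right)^{2}}{2}\right) = \frac{1}{-226} + \left(-4 + \frac{1}{2} \cdot 40401\right) = - \frac{1}{226} + \left(-4 + \frac{40401}{2}\right) = - \frac{1}{226} + \frac{40393}{2} = \frac{2282204}{113}$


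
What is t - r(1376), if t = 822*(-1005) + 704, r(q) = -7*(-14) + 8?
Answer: -825512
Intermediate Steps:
r(q) = 106 (r(q) = 98 + 8 = 106)
t = -825406 (t = -826110 + 704 = -825406)
t - r(1376) = -825406 - 1*106 = -825406 - 106 = -825512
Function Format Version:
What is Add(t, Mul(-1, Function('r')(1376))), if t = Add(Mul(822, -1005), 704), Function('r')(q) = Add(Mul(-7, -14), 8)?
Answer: -825512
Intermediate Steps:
Function('r')(q) = 106 (Function('r')(q) = Add(98, 8) = 106)
t = -825406 (t = Add(-826110, 704) = -825406)
Add(t, Mul(-1, Function('r')(1376))) = Add(-825406, Mul(-1, 106)) = Add(-825406, -106) = -825512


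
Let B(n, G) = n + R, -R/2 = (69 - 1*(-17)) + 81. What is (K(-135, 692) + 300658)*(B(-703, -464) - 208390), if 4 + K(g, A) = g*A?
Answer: -43400394918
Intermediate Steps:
R = -334 (R = -2*((69 - 1*(-17)) + 81) = -2*((69 + 17) + 81) = -2*(86 + 81) = -2*167 = -334)
B(n, G) = -334 + n (B(n, G) = n - 334 = -334 + n)
K(g, A) = -4 + A*g (K(g, A) = -4 + g*A = -4 + A*g)
(K(-135, 692) + 300658)*(B(-703, -464) - 208390) = ((-4 + 692*(-135)) + 300658)*((-334 - 703) - 208390) = ((-4 - 93420) + 300658)*(-1037 - 208390) = (-93424 + 300658)*(-209427) = 207234*(-209427) = -43400394918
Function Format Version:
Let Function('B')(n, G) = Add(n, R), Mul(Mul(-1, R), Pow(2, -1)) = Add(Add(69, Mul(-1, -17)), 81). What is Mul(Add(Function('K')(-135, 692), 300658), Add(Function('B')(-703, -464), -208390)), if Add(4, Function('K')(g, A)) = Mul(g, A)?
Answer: -43400394918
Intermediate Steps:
R = -334 (R = Mul(-2, Add(Add(69, Mul(-1, -17)), 81)) = Mul(-2, Add(Add(69, 17), 81)) = Mul(-2, Add(86, 81)) = Mul(-2, 167) = -334)
Function('B')(n, G) = Add(-334, n) (Function('B')(n, G) = Add(n, -334) = Add(-334, n))
Function('K')(g, A) = Add(-4, Mul(A, g)) (Function('K')(g, A) = Add(-4, Mul(g, A)) = Add(-4, Mul(A, g)))
Mul(Add(Function('K')(-135, 692), 300658), Add(Function('B')(-703, -464), -208390)) = Mul(Add(Add(-4, Mul(692, -135)), 300658), Add(Add(-334, -703), -208390)) = Mul(Add(Add(-4, -93420), 300658), Add(-1037, -208390)) = Mul(Add(-93424, 300658), -209427) = Mul(207234, -209427) = -43400394918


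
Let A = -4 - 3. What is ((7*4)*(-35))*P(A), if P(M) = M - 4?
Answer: 10780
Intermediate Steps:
A = -7
P(M) = -4 + M
((7*4)*(-35))*P(A) = ((7*4)*(-35))*(-4 - 7) = (28*(-35))*(-11) = -980*(-11) = 10780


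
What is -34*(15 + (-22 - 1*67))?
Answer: 2516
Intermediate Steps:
-34*(15 + (-22 - 1*67)) = -34*(15 + (-22 - 67)) = -34*(15 - 89) = -34*(-74) = 2516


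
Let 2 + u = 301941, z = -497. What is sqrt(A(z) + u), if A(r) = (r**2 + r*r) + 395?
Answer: 8*sqrt(12443) ≈ 892.39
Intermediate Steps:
u = 301939 (u = -2 + 301941 = 301939)
A(r) = 395 + 2*r**2 (A(r) = (r**2 + r**2) + 395 = 2*r**2 + 395 = 395 + 2*r**2)
sqrt(A(z) + u) = sqrt((395 + 2*(-497)**2) + 301939) = sqrt((395 + 2*247009) + 301939) = sqrt((395 + 494018) + 301939) = sqrt(494413 + 301939) = sqrt(796352) = 8*sqrt(12443)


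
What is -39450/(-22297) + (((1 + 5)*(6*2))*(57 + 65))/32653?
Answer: 1484017698/728063941 ≈ 2.0383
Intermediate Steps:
-39450/(-22297) + (((1 + 5)*(6*2))*(57 + 65))/32653 = -39450*(-1/22297) + ((6*12)*122)*(1/32653) = 39450/22297 + (72*122)*(1/32653) = 39450/22297 + 8784*(1/32653) = 39450/22297 + 8784/32653 = 1484017698/728063941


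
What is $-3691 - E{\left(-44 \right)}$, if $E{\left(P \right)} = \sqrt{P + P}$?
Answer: $-3691 - 2 i \sqrt{22} \approx -3691.0 - 9.3808 i$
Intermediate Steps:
$E{\left(P \right)} = \sqrt{2} \sqrt{P}$ ($E{\left(P \right)} = \sqrt{2 P} = \sqrt{2} \sqrt{P}$)
$-3691 - E{\left(-44 \right)} = -3691 - \sqrt{2} \sqrt{-44} = -3691 - \sqrt{2} \cdot 2 i \sqrt{11} = -3691 - 2 i \sqrt{22}$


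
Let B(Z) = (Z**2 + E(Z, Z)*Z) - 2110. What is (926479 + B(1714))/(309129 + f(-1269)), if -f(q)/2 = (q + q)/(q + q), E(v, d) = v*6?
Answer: 21488941/309127 ≈ 69.515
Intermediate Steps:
E(v, d) = 6*v
B(Z) = -2110 + 7*Z**2 (B(Z) = (Z**2 + (6*Z)*Z) - 2110 = (Z**2 + 6*Z**2) - 2110 = 7*Z**2 - 2110 = -2110 + 7*Z**2)
f(q) = -2 (f(q) = -2*(q + q)/(q + q) = -2*2*q/(2*q) = -2*2*q*1/(2*q) = -2*1 = -2)
(926479 + B(1714))/(309129 + f(-1269)) = (926479 + (-2110 + 7*1714**2))/(309129 - 2) = (926479 + (-2110 + 7*2937796))/309127 = (926479 + (-2110 + 20564572))*(1/309127) = (926479 + 20562462)*(1/309127) = 21488941*(1/309127) = 21488941/309127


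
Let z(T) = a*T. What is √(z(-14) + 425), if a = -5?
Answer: 3*√55 ≈ 22.249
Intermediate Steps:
z(T) = -5*T
√(z(-14) + 425) = √(-5*(-14) + 425) = √(70 + 425) = √495 = 3*√55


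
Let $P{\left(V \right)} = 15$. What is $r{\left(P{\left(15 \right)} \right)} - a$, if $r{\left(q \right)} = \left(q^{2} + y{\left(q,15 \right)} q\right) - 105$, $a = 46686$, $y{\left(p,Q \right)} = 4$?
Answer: $-46506$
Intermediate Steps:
$r{\left(q \right)} = -105 + q^{2} + 4 q$ ($r{\left(q \right)} = \left(q^{2} + 4 q\right) - 105 = -105 + q^{2} + 4 q$)
$r{\left(P{\left(15 \right)} \right)} - a = \left(-105 + 15^{2} + 4 \cdot 15\right) - 46686 = \left(-105 + 225 + 60\right) - 46686 = 180 - 46686 = -46506$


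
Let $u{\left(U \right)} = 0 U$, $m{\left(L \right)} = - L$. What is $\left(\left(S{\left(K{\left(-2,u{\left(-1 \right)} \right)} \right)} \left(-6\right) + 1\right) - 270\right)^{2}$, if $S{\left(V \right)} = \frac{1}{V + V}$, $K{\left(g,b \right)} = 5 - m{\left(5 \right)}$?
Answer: $\frac{7252249}{100} \approx 72523.0$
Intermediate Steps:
$u{\left(U \right)} = 0$
$K{\left(g,b \right)} = 10$ ($K{\left(g,b \right)} = 5 - \left(-1\right) 5 = 5 - -5 = 5 + 5 = 10$)
$S{\left(V \right)} = \frac{1}{2 V}$
$\left(\left(S{\left(K{\left(-2,u{\left(-1 \right)} \right)} \right)} \left(-6\right) + 1\right) - 270\right)^{2} = \left(\left(\frac{1}{2 \cdot 10} \left(-6\right) + 1\right) - 270\right)^{2} = \left(\left(\frac{1}{2} \cdot \frac{1}{10} \left(-6\right) + 1\right) - 270\right)^{2} = \left(\left(\frac{1}{20} \left(-6\right) + 1\right) - 270\right)^{2} = \left(\left(- \frac{3}{10} + 1\right) - 270\right)^{2} = \left(\frac{7}{10} - 270\right)^{2} = \left(- \frac{2693}{10}\right)^{2} = \frac{7252249}{100}$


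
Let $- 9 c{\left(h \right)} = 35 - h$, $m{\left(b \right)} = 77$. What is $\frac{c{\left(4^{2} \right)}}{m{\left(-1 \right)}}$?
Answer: $- \frac{19}{693} \approx -0.027417$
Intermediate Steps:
$c{\left(h \right)} = - \frac{35}{9} + \frac{h}{9}$ ($c{\left(h \right)} = - \frac{35 - h}{9} = - \frac{35}{9} + \frac{h}{9}$)
$\frac{c{\left(4^{2} \right)}}{m{\left(-1 \right)}} = \frac{- \frac{35}{9} + \frac{4^{2}}{9}}{77} = \left(- \frac{35}{9} + \frac{1}{9} \cdot 16\right) \frac{1}{77} = \left(- \frac{35}{9} + \frac{16}{9}\right) \frac{1}{77} = \left(- \frac{19}{9}\right) \frac{1}{77} = - \frac{19}{693}$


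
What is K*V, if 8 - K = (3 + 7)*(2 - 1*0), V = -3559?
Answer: 42708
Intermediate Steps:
K = -12 (K = 8 - (3 + 7)*(2 - 1*0) = 8 - 10*(2 + 0) = 8 - 10*2 = 8 - 1*20 = 8 - 20 = -12)
K*V = -12*(-3559) = 42708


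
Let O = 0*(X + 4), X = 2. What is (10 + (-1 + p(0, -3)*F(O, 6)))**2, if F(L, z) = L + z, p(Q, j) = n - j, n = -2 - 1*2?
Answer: 9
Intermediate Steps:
n = -4 (n = -2 - 2 = -4)
p(Q, j) = -4 - j
O = 0 (O = 0*(2 + 4) = 0*6 = 0)
(10 + (-1 + p(0, -3)*F(O, 6)))**2 = (10 + (-1 + (-4 - 1*(-3))*(0 + 6)))**2 = (10 + (-1 + (-4 + 3)*6))**2 = (10 + (-1 - 1*6))**2 = (10 + (-1 - 6))**2 = (10 - 7)**2 = 3**2 = 9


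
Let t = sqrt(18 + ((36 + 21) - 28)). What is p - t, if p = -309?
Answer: -309 - sqrt(47) ≈ -315.86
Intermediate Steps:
t = sqrt(47) (t = sqrt(18 + (57 - 28)) = sqrt(18 + 29) = sqrt(47) ≈ 6.8557)
p - t = -309 - sqrt(47)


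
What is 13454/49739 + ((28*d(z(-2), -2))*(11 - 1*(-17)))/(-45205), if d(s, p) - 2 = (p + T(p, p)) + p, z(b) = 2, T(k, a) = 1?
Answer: 647183446/2248451495 ≈ 0.28784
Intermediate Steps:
d(s, p) = 3 + 2*p (d(s, p) = 2 + ((p + 1) + p) = 2 + ((1 + p) + p) = 2 + (1 + 2*p) = 3 + 2*p)
13454/49739 + ((28*d(z(-2), -2))*(11 - 1*(-17)))/(-45205) = 13454/49739 + ((28*(3 + 2*(-2)))*(11 - 1*(-17)))/(-45205) = 13454*(1/49739) + ((28*(3 - 4))*(11 + 17))*(-1/45205) = 13454/49739 + ((28*(-1))*28)*(-1/45205) = 13454/49739 - 28*28*(-1/45205) = 13454/49739 - 784*(-1/45205) = 13454/49739 + 784/45205 = 647183446/2248451495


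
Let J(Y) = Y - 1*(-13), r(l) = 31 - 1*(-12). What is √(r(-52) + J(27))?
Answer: √83 ≈ 9.1104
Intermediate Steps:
r(l) = 43 (r(l) = 31 + 12 = 43)
J(Y) = 13 + Y (J(Y) = Y + 13 = 13 + Y)
√(r(-52) + J(27)) = √(43 + (13 + 27)) = √(43 + 40) = √83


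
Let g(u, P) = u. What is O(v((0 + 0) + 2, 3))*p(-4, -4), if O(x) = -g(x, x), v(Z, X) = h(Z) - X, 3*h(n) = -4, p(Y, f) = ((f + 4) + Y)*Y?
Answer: 208/3 ≈ 69.333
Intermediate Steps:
p(Y, f) = Y*(4 + Y + f) (p(Y, f) = ((4 + f) + Y)*Y = (4 + Y + f)*Y = Y*(4 + Y + f))
h(n) = -4/3 (h(n) = (⅓)*(-4) = -4/3)
v(Z, X) = -4/3 - X
O(x) = -x
O(v((0 + 0) + 2, 3))*p(-4, -4) = (-(-4/3 - 1*3))*(-4*(4 - 4 - 4)) = (-(-4/3 - 3))*(-4*(-4)) = -1*(-13/3)*16 = (13/3)*16 = 208/3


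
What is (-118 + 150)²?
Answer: 1024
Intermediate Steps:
(-118 + 150)² = 32² = 1024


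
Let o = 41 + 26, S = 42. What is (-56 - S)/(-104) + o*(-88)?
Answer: -306543/52 ≈ -5895.1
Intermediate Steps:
o = 67
(-56 - S)/(-104) + o*(-88) = (-56 - 1*42)/(-104) + 67*(-88) = (-56 - 42)*(-1/104) - 5896 = -98*(-1/104) - 5896 = 49/52 - 5896 = -306543/52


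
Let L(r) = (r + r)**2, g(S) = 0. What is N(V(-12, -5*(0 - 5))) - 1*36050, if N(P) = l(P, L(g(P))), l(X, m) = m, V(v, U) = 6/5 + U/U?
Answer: -36050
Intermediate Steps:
V(v, U) = 11/5 (V(v, U) = 6*(1/5) + 1 = 6/5 + 1 = 11/5)
L(r) = 4*r**2 (L(r) = (2*r)**2 = 4*r**2)
N(P) = 0 (N(P) = 4*0**2 = 4*0 = 0)
N(V(-12, -5*(0 - 5))) - 1*36050 = 0 - 1*36050 = 0 - 36050 = -36050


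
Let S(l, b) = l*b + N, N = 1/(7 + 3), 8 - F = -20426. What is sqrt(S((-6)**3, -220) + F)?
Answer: sqrt(6795410)/10 ≈ 260.68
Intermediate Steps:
F = 20434 (F = 8 - 1*(-20426) = 8 + 20426 = 20434)
N = 1/10 ≈ 0.10000
S(l, b) = 1/10 + b*l (S(l, b) = l*b + 1/10 = b*l + 1/10 = 1/10 + b*l)
sqrt(S((-6)**3, -220) + F) = sqrt((1/10 - 220*(-6)**3) + 20434) = sqrt((1/10 - 220*(-216)) + 20434) = sqrt((1/10 + 47520) + 20434) = sqrt(475201/10 + 20434) = sqrt(679541/10) = sqrt(6795410)/10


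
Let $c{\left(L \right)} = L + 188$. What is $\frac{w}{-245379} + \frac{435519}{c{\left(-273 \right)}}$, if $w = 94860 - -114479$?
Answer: $- \frac{106885010516}{20857215} \approx -5124.6$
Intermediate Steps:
$w = 209339$ ($w = 94860 + 114479 = 209339$)
$c{\left(L \right)} = 188 + L$
$\frac{w}{-245379} + \frac{435519}{c{\left(-273 \right)}} = \frac{209339}{-245379} + \frac{435519}{188 - 273} = 209339 \left(- \frac{1}{245379}\right) + \frac{435519}{-85} = - \frac{209339}{245379} + 435519 \left(- \frac{1}{85}\right) = - \frac{209339}{245379} - \frac{435519}{85} = - \frac{106885010516}{20857215}$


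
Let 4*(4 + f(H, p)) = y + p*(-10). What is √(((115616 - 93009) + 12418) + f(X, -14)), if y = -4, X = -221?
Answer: 3*√3895 ≈ 187.23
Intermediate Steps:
f(H, p) = -5 - 5*p/2 (f(H, p) = -4 + (-4 + p*(-10))/4 = -4 + (-4 - 10*p)/4 = -4 + (-1 - 5*p/2) = -5 - 5*p/2)
√(((115616 - 93009) + 12418) + f(X, -14)) = √(((115616 - 93009) + 12418) + (-5 - 5/2*(-14))) = √((22607 + 12418) + (-5 + 35)) = √(35025 + 30) = √35055 = 3*√3895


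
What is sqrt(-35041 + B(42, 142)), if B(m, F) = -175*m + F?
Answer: I*sqrt(42249) ≈ 205.55*I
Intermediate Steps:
B(m, F) = F - 175*m
sqrt(-35041 + B(42, 142)) = sqrt(-35041 + (142 - 175*42)) = sqrt(-35041 + (142 - 7350)) = sqrt(-35041 - 7208) = sqrt(-42249) = I*sqrt(42249)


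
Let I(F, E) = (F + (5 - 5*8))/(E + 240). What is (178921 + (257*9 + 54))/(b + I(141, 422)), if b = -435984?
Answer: -60006328/144310651 ≈ -0.41581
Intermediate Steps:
I(F, E) = (-35 + F)/(240 + E) (I(F, E) = (F + (5 - 40))/(240 + E) = (F - 35)/(240 + E) = (-35 + F)/(240 + E))
(178921 + (257*9 + 54))/(b + I(141, 422)) = (178921 + (257*9 + 54))/(-435984 + (-35 + 141)/(240 + 422)) = (178921 + (2313 + 54))/(-435984 + 106/662) = (178921 + 2367)/(-435984 + (1/662)*106) = 181288/(-435984 + 53/331) = 181288/(-144310651/331) = 181288*(-331/144310651) = -60006328/144310651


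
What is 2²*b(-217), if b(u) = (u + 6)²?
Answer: 178084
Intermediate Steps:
b(u) = (6 + u)²
2²*b(-217) = 2²*(6 - 217)² = 4*(-211)² = 4*44521 = 178084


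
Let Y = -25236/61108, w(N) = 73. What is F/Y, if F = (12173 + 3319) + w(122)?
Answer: -237786505/6309 ≈ -37690.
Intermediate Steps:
F = 15565 (F = (12173 + 3319) + 73 = 15492 + 73 = 15565)
Y = -6309/15277 (Y = -25236*1/61108 = -6309/15277 ≈ -0.41297)
F/Y = 15565/(-6309/15277) = 15565*(-15277/6309) = -237786505/6309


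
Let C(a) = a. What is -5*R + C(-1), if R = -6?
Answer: 29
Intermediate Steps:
-5*R + C(-1) = -5*(-6) - 1 = 30 - 1 = 29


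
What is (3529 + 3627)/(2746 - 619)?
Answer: 7156/2127 ≈ 3.3644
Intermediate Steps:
(3529 + 3627)/(2746 - 619) = 7156/2127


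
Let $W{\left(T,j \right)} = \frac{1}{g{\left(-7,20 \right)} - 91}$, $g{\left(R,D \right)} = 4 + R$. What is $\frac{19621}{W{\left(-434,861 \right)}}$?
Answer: $-1844374$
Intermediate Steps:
$W{\left(T,j \right)} = - \frac{1}{94}$ ($W{\left(T,j \right)} = \frac{1}{\left(4 - 7\right) - 91} = \frac{1}{-3 - 91} = \frac{1}{-94} = - \frac{1}{94}$)
$\frac{19621}{W{\left(-434,861 \right)}} = \frac{19621}{- \frac{1}{94}} = 19621 \left(-94\right) = -1844374$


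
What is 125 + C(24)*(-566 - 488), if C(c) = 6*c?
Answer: -151651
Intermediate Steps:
125 + C(24)*(-566 - 488) = 125 + (6*24)*(-566 - 488) = 125 + 144*(-1054) = 125 - 151776 = -151651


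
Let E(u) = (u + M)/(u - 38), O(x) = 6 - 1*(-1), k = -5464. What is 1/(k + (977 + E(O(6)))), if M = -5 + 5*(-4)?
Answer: -31/139079 ≈ -0.00022289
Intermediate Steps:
M = -25 (M = -5 - 20 = -25)
O(x) = 7 (O(x) = 6 + 1 = 7)
E(u) = (-25 + u)/(-38 + u) (E(u) = (u - 25)/(u - 38) = (-25 + u)/(-38 + u))
1/(k + (977 + E(O(6)))) = 1/(-5464 + (977 + (-25 + 7)/(-38 + 7))) = 1/(-5464 + (977 - 18/(-31))) = 1/(-5464 + (977 - 1/31*(-18))) = 1/(-5464 + (977 + 18/31)) = 1/(-5464 + 30305/31) = 1/(-139079/31) = -31/139079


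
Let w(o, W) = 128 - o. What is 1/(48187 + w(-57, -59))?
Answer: 1/48372 ≈ 2.0673e-5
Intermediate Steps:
1/(48187 + w(-57, -59)) = 1/(48187 + (128 - 1*(-57))) = 1/(48187 + (128 + 57)) = 1/(48187 + 185) = 1/48372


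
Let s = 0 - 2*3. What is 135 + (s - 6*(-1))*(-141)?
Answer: 135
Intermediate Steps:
s = -6 (s = 0 - 6 = -6)
135 + (s - 6*(-1))*(-141) = 135 + (-6 - 6*(-1))*(-141) = 135 + (-6 + 6)*(-141) = 135 + 0*(-141) = 135 + 0 = 135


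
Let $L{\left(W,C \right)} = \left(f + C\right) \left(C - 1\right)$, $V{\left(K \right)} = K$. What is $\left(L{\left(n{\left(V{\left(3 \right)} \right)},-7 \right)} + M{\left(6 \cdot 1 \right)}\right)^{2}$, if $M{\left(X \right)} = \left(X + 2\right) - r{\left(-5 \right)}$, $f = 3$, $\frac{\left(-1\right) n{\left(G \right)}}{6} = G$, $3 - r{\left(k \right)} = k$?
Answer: $1024$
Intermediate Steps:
$r{\left(k \right)} = 3 - k$
$n{\left(G \right)} = - 6 G$
$M{\left(X \right)} = -6 + X$ ($M{\left(X \right)} = \left(X + 2\right) - \left(3 - -5\right) = \left(2 + X\right) - \left(3 + 5\right) = \left(2 + X\right) - 8 = -6 + X$)
$L{\left(W,C \right)} = \left(-1 + C\right) \left(3 + C\right)$ ($L{\left(W,C \right)} = \left(3 + C\right) \left(C - 1\right) = \left(3 + C\right) \left(-1 + C\right) = \left(-1 + C\right) \left(3 + C\right)$)
$\left(L{\left(n{\left(V{\left(3 \right)} \right)},-7 \right)} + M{\left(6 \cdot 1 \right)}\right)^{2} = \left(\left(-3 + \left(-7\right)^{2} + 2 \left(-7\right)\right) + \left(-6 + 6 \cdot 1\right)\right)^{2} = \left(\left(-3 + 49 - 14\right) + \left(-6 + 6\right)\right)^{2} = \left(32 + 0\right)^{2} = 32^{2} = 1024$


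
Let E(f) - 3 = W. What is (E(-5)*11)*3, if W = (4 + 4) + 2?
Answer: 429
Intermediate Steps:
W = 10 (W = 8 + 2 = 10)
E(f) = 13 (E(f) = 3 + 10 = 13)
(E(-5)*11)*3 = (13*11)*3 = 143*3 = 429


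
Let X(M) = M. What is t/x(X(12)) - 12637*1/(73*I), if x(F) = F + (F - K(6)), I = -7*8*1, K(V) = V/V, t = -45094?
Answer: -184053621/94024 ≈ -1957.5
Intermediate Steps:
K(V) = 1
I = -56 (I = -56*1 = -56)
x(F) = -1 + 2*F (x(F) = F + (F - 1*1) = F + (F - 1) = F + (-1 + F) = -1 + 2*F)
t/x(X(12)) - 12637*1/(73*I) = -45094/(-1 + 2*12) - 12637/(73*(-56)) = -45094/(-1 + 24) - 12637/(-4088) = -45094/23 - 12637*(-1/4088) = -45094*1/23 + 12637/4088 = -45094/23 + 12637/4088 = -184053621/94024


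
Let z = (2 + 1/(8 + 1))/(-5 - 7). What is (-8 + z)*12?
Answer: -883/9 ≈ -98.111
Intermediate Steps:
z = -19/108 (z = (2 + 1/9)/(-12) = (2 + ⅑)*(-1/12) = (19/9)*(-1/12) = -19/108 ≈ -0.17593)
(-8 + z)*12 = (-8 - 19/108)*12 = -883/108*12 = -883/9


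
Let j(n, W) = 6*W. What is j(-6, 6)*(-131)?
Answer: -4716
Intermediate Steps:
j(-6, 6)*(-131) = (6*6)*(-131) = 36*(-131) = -4716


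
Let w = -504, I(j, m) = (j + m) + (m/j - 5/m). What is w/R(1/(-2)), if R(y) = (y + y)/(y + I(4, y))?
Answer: 6489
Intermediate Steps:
I(j, m) = j + m - 5/m + m/j (I(j, m) = (j + m) + (-5/m + m/j) = j + m - 5/m + m/j)
R(y) = 2*y/(4 - 5/y + 9*y/4) (R(y) = (y + y)/(y + (4 + y - 5/y + y/4)) = (2*y)/(y + (4 + y - 5/y + y*(1/4))) = (2*y)/(y + (4 + y - 5/y + y/4)) = (2*y)/(y + (4 - 5/y + 5*y/4)) = (2*y)/(4 - 5/y + 9*y/4) = 2*y/(4 - 5/y + 9*y/4))
w/R(1/(-2)) = -504/(8*(1/(-2))**2/(-20 + 9*(1/(-2))**2 + 16/(-2))) = -504/(8*(-1/2)**2/(-20 + 9*(-1/2)**2 + 16*(-1/2))) = -504/(8*(1/4)/(-20 + 9*(1/4) - 8)) = -504/(8*(1/4)/(-20 + 9/4 - 8)) = -504/(8*(1/4)/(-103/4)) = -504/(8*(1/4)*(-4/103)) = -504/(-8/103) = -504*(-103/8) = 6489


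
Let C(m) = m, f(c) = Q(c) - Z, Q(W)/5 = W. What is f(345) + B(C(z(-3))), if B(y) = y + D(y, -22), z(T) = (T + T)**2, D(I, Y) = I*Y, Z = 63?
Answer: 906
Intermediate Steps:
Q(W) = 5*W
z(T) = 4*T**2 (z(T) = (2*T)**2 = 4*T**2)
f(c) = -63 + 5*c (f(c) = 5*c - 1*63 = 5*c - 63 = -63 + 5*c)
B(y) = -21*y (B(y) = y + y*(-22) = y - 22*y = -21*y)
f(345) + B(C(z(-3))) = (-63 + 5*345) - 84*(-3)**2 = (-63 + 1725) - 84*9 = 1662 - 21*36 = 1662 - 756 = 906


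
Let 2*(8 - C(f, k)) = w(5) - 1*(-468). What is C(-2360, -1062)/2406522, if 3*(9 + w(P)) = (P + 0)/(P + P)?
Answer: -2659/28878264 ≈ -9.2076e-5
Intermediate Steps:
w(P) = -53/6 (w(P) = -9 + ((P + 0)/(P + P))/3 = -9 + (P/((2*P)))/3 = -9 + (P*(1/(2*P)))/3 = -9 + (⅓)*(½) = -9 + ⅙ = -53/6)
C(f, k) = -2659/12 (C(f, k) = 8 - (-53/6 - 1*(-468))/2 = 8 - (-53/6 + 468)/2 = 8 - ½*2755/6 = 8 - 2755/12 = -2659/12)
C(-2360, -1062)/2406522 = -2659/12/2406522 = -2659/12*1/2406522 = -2659/28878264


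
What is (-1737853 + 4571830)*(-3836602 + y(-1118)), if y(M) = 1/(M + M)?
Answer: -24311674326114321/2236 ≈ -1.0873e+13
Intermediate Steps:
y(M) = 1/(2*M)
(-1737853 + 4571830)*(-3836602 + y(-1118)) = (-1737853 + 4571830)*(-3836602 + (1/2)/(-1118)) = 2833977*(-3836602 + (1/2)*(-1/1118)) = 2833977*(-3836602 - 1/2236) = 2833977*(-8578642073/2236) = -24311674326114321/2236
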